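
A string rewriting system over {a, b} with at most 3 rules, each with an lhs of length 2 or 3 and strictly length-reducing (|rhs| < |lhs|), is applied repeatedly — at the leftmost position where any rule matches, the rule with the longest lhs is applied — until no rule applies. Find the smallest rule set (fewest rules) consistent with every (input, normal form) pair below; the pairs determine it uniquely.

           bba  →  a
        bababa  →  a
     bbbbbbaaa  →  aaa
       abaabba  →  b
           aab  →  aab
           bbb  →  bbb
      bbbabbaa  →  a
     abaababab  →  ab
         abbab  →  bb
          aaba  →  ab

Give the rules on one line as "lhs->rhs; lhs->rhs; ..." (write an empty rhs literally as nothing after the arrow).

  | bba => ba => a
  | bababa => ababa => bba => ba => a
  | bbbbbbaaa => bbbbbaaa => bbbbaaa => bbbaaa => bbaaa => baaa => aaa
  | abaabba => babba => abba => aba => b

aba->b; ba->a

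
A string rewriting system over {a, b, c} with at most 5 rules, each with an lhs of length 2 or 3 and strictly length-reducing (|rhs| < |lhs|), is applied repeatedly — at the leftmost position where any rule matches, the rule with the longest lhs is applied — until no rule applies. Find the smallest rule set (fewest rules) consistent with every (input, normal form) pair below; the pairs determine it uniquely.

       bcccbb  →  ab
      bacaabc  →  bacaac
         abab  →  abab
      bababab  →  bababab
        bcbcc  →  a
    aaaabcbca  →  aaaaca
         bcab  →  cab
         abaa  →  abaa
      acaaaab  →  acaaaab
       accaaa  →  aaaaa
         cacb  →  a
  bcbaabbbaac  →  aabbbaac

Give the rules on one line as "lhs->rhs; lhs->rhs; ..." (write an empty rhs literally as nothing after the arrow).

bc->c; cac->ac; cb->; cc->a

  | bcccbb => cccbb => acbb => ab
  | bacaabc => bacaac
  | abab
  | bababab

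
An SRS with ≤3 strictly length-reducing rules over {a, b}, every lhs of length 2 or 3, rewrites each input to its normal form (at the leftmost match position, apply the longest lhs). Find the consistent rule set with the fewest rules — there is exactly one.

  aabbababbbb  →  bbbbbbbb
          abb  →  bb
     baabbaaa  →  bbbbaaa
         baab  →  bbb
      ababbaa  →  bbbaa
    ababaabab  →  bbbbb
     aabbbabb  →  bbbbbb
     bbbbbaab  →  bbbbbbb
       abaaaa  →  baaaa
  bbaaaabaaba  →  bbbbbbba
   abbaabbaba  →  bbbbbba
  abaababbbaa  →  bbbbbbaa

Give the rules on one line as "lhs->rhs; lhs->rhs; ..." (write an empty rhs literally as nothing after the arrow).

aab->bb; ab->b

  | aabbababbbb => bbbababbbb => bbbbabbbb => bbbbbbbb
  | abb => bb
  | baabbaaa => bbbbaaa
  | baab => bbb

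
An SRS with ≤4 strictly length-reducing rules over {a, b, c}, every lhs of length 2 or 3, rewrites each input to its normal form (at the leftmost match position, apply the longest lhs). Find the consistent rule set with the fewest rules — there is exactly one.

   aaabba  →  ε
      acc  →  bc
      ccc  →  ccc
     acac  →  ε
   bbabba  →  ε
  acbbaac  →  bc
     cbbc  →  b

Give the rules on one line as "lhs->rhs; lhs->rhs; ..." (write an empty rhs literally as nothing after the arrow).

aa->; ac->b; bb->; cbb->a

  | aaabba => abba => aa => ε
  | acc => bc
  | ccc
  | acac => bac => bb => ε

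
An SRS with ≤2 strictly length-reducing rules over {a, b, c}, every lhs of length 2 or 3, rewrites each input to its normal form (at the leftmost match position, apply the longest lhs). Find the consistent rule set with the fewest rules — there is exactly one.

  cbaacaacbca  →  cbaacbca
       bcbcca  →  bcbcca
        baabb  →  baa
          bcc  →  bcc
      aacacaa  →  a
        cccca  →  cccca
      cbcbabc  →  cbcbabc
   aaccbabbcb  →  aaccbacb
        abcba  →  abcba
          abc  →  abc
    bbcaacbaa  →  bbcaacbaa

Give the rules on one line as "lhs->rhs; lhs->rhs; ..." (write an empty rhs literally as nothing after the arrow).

abb->a; aca->

  | cbaacaacbca => cbaacbca
  | bcbcca
  | baabb => baa
  | bcc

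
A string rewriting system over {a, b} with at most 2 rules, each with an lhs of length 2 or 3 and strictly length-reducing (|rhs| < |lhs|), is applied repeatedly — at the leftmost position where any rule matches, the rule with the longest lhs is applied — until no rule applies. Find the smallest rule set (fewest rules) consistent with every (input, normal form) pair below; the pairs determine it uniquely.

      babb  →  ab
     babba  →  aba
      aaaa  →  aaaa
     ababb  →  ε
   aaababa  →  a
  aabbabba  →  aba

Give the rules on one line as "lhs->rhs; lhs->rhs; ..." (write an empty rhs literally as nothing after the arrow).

aab->; bab->a

  | babb => ab
  | babba => aba
  | aaaa
  | ababb => aab => ε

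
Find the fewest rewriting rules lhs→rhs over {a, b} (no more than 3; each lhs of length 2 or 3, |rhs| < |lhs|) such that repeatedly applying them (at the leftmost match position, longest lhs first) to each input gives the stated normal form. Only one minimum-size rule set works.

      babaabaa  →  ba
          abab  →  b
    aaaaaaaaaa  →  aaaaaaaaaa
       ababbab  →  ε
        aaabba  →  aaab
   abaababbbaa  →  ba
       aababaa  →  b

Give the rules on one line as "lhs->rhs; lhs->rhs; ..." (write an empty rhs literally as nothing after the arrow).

aba->bb; bb->; bba->b

  | babaabaa => bbbabaa => babaa => bbba => ba
  | abab => bbb => b
  | aaaaaaaaaa
  | ababbab => bbbbab => bbab => bb => ε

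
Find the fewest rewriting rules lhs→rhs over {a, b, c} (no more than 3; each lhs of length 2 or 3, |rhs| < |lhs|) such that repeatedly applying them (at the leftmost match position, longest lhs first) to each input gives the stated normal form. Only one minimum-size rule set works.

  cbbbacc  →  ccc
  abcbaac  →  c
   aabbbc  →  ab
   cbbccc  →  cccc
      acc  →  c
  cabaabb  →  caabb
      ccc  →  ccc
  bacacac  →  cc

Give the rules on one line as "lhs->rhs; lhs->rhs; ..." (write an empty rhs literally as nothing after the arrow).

ac->b; ba->; bc->c

  | cbbbacc => cbbcc => cbcc => ccc
  | abcbaac => acbaac => bbaac => bac => c
  | aabbbc => aabbc => aabc => aac => ab
  | cbbccc => cbccc => cccc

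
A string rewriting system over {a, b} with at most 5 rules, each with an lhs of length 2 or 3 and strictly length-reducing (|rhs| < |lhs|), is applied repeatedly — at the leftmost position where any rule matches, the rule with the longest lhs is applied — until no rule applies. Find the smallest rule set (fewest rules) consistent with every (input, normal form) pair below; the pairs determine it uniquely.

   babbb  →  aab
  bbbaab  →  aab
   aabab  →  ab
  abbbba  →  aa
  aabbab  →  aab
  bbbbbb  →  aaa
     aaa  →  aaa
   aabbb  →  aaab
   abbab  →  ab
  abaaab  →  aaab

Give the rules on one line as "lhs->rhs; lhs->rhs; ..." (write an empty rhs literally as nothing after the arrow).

aba->ba; ba->a; bb->a; bba->

  | babbb => abbb => aab
  | bbbaab => abaab => baab => aab
  | aabab => abab => bab => ab
  | abbbba => aabba => aa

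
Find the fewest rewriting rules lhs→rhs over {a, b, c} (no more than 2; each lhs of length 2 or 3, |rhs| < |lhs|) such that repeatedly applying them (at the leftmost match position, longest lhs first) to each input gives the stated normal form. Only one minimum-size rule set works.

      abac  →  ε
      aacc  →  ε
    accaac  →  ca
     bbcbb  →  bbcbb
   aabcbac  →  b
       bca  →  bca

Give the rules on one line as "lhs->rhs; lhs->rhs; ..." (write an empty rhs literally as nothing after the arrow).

  | abac => ac => ε
  | aacc => ac => ε
  | accaac => caac => ca
  | bbcbb

ab->; ac->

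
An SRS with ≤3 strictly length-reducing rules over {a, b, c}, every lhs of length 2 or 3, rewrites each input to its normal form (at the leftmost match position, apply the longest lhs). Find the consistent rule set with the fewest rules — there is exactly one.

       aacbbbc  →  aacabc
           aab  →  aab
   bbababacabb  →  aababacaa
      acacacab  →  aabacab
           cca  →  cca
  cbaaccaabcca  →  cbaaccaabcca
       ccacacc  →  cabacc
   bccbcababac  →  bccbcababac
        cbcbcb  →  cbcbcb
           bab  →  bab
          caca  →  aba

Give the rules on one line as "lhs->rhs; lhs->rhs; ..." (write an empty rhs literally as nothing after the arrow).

bb->a; cac->ab

  | aacbbbc => aacabc
  | aab
  | bbababacabb => aababacabb => aababacaa
  | acacacab => aabacab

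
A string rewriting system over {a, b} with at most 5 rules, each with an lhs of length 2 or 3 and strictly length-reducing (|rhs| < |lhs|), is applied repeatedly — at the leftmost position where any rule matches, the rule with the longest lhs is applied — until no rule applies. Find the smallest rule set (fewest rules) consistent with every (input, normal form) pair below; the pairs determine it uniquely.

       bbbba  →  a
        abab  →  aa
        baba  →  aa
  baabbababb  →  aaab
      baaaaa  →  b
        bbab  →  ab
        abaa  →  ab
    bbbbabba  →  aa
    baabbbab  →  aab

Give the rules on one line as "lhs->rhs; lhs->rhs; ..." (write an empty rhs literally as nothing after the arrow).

ba->b; bab->a; bb->b; bba->a

  | bbbba => bbba => bba => a
  | abab => aa
  | baba => aa
  | baabbababb => babbababb => abababb => aaabb => aaab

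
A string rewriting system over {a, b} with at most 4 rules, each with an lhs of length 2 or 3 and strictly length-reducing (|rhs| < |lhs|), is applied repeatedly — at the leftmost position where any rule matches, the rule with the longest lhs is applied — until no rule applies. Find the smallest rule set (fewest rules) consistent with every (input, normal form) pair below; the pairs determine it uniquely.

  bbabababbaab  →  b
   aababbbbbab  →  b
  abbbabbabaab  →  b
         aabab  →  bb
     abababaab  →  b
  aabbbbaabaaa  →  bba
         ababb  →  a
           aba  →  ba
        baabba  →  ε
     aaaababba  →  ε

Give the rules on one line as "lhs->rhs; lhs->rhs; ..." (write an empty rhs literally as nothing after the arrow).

  | bbabababbaab => bbbababbaab => aababbaab => babbaab => bbbaab => aaab => ab => b
  | aababbbbbab => babbbbbab => bbbbbbab => abbbab => bbbab => aab => b
  | abbbabbabaab => bbbabbabaab => aabbabaab => bbabaab => bbbaab => aaab => ab => b
  | aabab => bab => bb

aa->; ab->b; bbb->a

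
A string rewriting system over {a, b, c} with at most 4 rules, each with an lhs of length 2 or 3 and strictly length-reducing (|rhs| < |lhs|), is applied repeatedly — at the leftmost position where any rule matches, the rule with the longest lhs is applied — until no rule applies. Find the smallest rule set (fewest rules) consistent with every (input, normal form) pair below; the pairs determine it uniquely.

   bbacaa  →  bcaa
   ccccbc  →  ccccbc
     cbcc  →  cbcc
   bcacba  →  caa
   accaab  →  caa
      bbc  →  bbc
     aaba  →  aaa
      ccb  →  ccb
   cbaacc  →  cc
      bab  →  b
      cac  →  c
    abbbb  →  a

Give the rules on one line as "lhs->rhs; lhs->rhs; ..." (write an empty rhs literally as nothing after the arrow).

ab->a; ac->; ba->; bcb->ca

  | bbacaa => bcaa
  | ccccbc
  | cbcc
  | bcacba => bcba => caa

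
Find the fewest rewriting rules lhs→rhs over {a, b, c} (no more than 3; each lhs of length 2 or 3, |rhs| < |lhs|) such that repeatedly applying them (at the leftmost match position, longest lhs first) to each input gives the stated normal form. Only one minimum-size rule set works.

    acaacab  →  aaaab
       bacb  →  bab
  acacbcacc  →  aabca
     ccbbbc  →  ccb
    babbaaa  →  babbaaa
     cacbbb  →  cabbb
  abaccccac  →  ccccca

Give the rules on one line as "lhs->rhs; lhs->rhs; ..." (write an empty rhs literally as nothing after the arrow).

aba->c; ac->a; bbc->

  | acaacab => aaacab => aaaab
  | bacb => bab
  | acacbcacc => aacbcacc => aabcacc => aabcac => aabca
  | ccbbbc => ccb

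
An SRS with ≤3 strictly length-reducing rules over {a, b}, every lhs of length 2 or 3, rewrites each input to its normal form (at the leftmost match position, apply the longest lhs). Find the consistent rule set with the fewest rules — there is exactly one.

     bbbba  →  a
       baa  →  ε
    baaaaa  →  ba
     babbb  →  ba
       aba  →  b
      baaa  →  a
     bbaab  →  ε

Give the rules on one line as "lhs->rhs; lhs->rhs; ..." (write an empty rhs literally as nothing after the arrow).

aa->b; ab->a; bb->

  | bbbba => bba => a
  | baa => bb => ε
  | baaaaa => bbaaa => aaa => ba
  | babbb => babb => bab => ba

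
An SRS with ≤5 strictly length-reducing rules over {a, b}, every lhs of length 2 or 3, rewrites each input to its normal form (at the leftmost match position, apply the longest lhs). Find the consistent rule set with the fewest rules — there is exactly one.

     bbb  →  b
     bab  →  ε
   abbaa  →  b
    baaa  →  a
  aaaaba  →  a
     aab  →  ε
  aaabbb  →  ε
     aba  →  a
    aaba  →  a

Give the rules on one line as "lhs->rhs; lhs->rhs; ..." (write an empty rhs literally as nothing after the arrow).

aa->b; ab->; ba->a; bb->

  | bbb => b
  | bab => ab => ε
  | abbaa => baa => aa => b
  | baaa => aaa => ba => a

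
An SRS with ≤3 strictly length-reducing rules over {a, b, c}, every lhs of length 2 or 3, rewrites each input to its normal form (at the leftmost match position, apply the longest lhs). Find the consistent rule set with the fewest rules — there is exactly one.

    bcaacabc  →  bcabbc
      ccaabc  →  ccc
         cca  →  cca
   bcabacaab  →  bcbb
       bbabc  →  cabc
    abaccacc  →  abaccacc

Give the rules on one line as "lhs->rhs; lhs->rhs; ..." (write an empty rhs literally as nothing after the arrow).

  | bcaacabc => bcabbc
  | ccaabc => ccc
  | cca
  | bcabacaab => bcabbab => bcacab => bcbb

aab->; aca->b; bba->ca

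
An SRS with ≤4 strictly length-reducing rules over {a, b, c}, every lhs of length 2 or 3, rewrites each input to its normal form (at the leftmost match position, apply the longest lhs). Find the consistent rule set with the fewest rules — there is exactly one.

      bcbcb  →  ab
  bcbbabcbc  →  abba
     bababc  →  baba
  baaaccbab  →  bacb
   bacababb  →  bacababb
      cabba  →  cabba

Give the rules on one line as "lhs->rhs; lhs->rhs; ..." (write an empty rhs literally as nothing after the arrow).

  | bcbcb => abcb => aab => ab
  | bcbbabcbc => abbabcbc => abbaabc => abbabc => abbaa => abba
  | bababc => babaa => baba
  | baaaccbab => baaccbab => baccbab => bacb

aa->a; bc->a; cba->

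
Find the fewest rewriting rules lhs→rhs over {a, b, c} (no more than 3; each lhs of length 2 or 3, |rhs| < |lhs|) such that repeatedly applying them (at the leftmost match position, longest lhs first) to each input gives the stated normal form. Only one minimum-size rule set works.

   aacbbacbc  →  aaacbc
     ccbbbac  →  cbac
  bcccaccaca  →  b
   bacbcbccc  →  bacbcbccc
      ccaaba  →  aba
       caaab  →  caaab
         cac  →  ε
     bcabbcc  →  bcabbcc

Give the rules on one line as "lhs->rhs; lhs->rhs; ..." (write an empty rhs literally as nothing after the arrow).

cac->; cbb->; cca->

  | aacbbacbc => aaacbc
  | ccbbbac => cbac
  | bcccaccaca => bcccaca => bcca => b
  | bacbcbccc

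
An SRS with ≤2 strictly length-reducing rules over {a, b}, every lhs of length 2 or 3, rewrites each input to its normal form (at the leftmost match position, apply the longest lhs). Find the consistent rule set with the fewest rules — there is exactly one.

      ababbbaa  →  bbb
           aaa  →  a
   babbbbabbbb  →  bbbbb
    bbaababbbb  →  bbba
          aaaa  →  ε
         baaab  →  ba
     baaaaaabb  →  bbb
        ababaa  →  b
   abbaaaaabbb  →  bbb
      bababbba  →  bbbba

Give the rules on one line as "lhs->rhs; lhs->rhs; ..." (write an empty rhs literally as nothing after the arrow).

  | ababbbaa => aabbbaa => bbbaa => bbb
  | aaa => a
  | babbbbabbbb => babbbabbbb => babbabbbb => bababbbb => baabbbb => bbbbb
  | bbaababbbb => bbbabbbb => bbbabbb => bbbabb => bbbab => bbba

aa->; ab->a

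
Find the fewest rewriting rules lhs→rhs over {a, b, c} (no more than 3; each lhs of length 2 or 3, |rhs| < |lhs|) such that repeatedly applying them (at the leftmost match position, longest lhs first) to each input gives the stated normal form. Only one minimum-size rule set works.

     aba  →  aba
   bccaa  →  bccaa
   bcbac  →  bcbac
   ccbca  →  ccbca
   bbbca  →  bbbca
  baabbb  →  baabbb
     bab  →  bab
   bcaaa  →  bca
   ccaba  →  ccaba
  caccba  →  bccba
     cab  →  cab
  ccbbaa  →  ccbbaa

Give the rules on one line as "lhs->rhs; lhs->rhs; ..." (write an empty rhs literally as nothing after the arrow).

aaa->a; cac->bc

  | aba
  | bccaa
  | bcbac
  | ccbca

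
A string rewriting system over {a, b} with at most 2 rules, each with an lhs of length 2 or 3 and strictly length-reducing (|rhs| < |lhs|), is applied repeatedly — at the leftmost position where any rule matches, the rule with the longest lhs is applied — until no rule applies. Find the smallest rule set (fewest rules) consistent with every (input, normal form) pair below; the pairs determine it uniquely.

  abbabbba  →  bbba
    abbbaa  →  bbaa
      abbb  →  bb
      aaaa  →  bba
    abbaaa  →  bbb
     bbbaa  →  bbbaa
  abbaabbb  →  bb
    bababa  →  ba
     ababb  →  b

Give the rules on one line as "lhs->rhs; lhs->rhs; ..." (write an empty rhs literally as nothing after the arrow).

  | abbabbba => babbba => bbba
  | abbbaa => bbaa
  | abbb => bb
  | aaaa => bba

aaa->bb; ab->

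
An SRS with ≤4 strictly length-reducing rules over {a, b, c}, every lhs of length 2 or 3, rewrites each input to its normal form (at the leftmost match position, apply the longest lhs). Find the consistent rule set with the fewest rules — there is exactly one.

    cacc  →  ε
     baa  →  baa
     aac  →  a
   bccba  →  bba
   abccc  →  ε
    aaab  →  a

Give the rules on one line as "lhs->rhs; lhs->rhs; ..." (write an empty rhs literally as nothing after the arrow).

ab->c; ac->; cc->

  | cacc => cc => ε
  | baa
  | aac => a
  | bccba => bba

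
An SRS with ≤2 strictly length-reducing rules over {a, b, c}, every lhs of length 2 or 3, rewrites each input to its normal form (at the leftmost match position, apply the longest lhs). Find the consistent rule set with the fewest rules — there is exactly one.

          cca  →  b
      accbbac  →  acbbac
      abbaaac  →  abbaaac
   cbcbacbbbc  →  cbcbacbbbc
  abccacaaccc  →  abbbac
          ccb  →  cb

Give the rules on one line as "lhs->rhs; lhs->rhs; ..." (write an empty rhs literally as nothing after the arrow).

ca->b; cc->c

  | cca => ca => b
  | accbbac => acbbac
  | abbaaac
  | cbcbacbbbc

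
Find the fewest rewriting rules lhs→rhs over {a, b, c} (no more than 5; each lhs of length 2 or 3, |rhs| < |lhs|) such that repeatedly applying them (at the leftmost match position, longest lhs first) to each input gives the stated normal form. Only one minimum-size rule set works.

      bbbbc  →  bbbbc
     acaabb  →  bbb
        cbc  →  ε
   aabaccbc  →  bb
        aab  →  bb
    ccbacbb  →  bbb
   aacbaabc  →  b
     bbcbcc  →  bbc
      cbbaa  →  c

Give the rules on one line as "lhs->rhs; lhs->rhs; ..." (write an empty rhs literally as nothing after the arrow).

aa->b; ac->; cb->c; cc->

  | bbbbc
  | acaabb => aabb => bbb
  | cbc => cc => ε
  | aabaccbc => bbaccbc => bbcbc => bbcc => bb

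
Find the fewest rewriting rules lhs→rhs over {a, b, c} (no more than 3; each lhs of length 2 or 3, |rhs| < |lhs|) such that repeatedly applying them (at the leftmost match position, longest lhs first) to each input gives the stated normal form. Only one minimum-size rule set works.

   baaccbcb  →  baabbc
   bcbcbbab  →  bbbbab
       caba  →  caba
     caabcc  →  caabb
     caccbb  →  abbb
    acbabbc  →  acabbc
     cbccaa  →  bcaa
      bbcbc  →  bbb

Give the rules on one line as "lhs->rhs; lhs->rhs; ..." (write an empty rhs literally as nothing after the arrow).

  | baaccbcb => baabbcb => baabbc
  | bcbcbbab => bccbbab => bbbbab
  | caba
  | caabcc => caabb

cac->ac; cb->c; cc->b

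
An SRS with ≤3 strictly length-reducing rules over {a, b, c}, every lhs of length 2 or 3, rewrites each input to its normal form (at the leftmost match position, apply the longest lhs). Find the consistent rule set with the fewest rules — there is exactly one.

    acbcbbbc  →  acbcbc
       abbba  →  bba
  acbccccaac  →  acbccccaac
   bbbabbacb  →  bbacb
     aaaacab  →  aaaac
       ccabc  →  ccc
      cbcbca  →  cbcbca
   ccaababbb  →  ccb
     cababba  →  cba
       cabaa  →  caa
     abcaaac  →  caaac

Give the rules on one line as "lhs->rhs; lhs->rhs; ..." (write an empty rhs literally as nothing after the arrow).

ab->; bbb->b

  | acbcbbbc => acbcbc
  | abbba => bba
  | acbccccaac
  | bbbabbacb => babbacb => bbacb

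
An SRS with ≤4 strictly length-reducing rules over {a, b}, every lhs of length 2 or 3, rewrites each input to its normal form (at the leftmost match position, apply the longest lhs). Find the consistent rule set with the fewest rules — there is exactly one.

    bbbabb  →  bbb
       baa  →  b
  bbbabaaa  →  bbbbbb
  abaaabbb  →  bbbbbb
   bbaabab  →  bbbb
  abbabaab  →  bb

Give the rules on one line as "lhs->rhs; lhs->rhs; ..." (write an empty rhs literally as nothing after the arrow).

aa->; aaa->bb; ab->b; abb->

  | bbbabb => bbb
  | baa => b
  | bbbabaaa => bbbbaaa => bbbbbb
  | abaaabbb => baaabbb => bbbbbb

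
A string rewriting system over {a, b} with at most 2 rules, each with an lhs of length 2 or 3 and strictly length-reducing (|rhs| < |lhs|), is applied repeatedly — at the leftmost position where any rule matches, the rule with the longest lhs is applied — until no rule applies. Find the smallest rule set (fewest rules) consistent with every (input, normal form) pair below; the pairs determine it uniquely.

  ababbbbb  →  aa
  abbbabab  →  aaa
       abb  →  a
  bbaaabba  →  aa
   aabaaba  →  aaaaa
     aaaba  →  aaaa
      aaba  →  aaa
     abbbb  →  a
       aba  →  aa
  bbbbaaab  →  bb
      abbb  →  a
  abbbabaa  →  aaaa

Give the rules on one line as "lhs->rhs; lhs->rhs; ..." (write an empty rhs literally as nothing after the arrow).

ab->a; ba->

  | ababbbbb => aabbbbb => aabbbb => aabbb => aabb => aab => aa
  | abbbabab => abbabab => ababab => aabab => aaab => aaa
  | abb => ab => a
  | bbaaabba => baabba => abba => aba => aa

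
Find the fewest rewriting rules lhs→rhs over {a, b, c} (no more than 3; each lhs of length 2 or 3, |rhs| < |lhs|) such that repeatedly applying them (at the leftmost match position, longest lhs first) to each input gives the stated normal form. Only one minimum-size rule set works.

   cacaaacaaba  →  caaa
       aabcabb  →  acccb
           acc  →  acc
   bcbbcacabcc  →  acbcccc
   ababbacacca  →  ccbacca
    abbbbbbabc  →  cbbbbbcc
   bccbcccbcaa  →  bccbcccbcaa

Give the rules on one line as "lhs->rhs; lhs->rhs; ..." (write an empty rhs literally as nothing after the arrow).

  | cacaaacaaba => caaacaaba => caaaaba => caaaca => caaa
  | aabcabb => accabb => acccb
  | acc
  | bcbbcacabcc => acbcacabcc => acbcabcc => acbcccc

ab->c; aca->a; bcb->ac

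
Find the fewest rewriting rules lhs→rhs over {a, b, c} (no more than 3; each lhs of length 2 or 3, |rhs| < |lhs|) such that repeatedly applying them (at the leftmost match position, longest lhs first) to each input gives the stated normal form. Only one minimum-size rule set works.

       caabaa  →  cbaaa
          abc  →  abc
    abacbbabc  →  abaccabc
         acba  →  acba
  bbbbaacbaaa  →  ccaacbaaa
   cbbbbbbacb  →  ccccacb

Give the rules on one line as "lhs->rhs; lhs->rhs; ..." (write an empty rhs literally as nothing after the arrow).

  | caabaa => cbaaa
  | abc
  | abacbbabc => abaccabc
  | acba

aab->ba; bb->c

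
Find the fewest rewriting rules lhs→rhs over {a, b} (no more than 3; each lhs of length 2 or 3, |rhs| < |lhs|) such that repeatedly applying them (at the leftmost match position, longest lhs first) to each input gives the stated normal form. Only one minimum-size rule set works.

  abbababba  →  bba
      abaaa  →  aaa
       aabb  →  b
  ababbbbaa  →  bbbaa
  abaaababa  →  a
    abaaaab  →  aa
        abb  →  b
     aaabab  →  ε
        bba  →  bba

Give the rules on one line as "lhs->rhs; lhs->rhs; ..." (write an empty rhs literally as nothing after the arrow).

  | abbababba => bababba => babba => bba
  | abaaa => aaa
  | aabb => b
  | ababbbbaa => abbbbaa => bbbaa

aab->; ab->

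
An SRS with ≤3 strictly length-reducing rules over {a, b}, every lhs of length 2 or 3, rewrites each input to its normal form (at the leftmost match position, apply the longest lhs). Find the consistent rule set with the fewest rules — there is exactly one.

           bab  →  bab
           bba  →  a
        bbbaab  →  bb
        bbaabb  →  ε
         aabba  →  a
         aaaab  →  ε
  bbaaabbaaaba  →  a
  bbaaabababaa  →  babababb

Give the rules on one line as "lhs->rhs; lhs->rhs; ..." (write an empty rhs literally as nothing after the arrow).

  | bab
  | bba => a
  | bbbaab => aab => bb
  | bbaabb => aabb => bbb => ε

aa->b; bba->a; bbb->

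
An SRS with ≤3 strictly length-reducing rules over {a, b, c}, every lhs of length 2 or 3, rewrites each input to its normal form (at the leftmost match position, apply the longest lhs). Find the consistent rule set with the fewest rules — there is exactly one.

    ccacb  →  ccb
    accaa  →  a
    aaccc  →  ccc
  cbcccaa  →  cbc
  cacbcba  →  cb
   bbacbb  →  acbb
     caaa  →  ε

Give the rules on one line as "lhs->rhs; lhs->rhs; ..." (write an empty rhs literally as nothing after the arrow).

  | ccacb => ccb
  | accaa => aca => a
  | aaccc => ccc
  | cbcccaa => cbcca => cbc

aa->; ba->a; ca->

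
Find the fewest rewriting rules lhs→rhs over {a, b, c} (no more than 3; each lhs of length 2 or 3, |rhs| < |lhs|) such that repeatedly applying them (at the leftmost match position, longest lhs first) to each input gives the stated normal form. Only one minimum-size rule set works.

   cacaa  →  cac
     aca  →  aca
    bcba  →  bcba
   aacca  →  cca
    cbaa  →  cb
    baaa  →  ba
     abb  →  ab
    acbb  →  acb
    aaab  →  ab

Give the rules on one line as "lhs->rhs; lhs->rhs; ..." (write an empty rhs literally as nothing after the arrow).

  | cacaa => cac
  | aca
  | bcba
  | aacca => cca

aa->; bb->b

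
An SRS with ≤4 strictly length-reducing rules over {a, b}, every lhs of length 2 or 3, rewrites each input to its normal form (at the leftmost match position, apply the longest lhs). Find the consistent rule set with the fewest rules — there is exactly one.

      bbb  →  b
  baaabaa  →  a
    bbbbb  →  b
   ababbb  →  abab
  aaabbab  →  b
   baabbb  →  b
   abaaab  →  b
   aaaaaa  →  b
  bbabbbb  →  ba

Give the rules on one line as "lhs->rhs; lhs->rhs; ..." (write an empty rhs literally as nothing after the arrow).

aa->b; abb->a; baa->; bb->b

  | bbb => bb => b
  | baaabaa => abaa => a
  | bbbbb => bbbb => bbb => bb => b
  | ababbb => abab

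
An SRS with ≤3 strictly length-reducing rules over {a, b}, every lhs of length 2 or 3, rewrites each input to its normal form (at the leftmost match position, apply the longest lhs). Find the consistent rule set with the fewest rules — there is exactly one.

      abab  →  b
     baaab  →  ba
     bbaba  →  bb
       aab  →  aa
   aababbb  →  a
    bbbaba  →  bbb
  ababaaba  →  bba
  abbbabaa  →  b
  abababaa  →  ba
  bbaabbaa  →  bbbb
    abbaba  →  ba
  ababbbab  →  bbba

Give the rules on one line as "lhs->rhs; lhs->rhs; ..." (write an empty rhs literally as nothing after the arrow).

ab->a; aba->; baa->b

  | abab => b
  | baaab => bab => ba
  | bbaba => bb
  | aab => aa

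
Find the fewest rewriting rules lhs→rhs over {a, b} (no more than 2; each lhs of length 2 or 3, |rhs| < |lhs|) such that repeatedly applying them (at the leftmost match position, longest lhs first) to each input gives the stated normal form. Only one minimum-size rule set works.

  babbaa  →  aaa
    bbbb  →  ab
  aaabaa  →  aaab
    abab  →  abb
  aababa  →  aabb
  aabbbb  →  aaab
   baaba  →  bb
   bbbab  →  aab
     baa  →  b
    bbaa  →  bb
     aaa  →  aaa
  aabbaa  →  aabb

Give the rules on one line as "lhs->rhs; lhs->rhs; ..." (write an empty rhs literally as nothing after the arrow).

  | babbaa => bbbaa => aaa
  | bbbb => ab
  | aaabaa => aaaba => aaab
  | abab => abb

ba->b; bbb->a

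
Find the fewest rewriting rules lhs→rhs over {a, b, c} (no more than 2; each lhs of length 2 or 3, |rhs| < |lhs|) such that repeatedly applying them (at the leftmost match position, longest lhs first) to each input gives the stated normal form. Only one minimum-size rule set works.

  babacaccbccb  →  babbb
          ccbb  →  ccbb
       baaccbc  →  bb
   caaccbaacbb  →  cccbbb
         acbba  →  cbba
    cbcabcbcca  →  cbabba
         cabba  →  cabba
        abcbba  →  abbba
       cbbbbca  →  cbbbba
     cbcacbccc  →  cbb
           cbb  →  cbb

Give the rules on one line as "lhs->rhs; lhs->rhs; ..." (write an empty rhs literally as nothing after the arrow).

ac->c; bc->b

  | babacaccbccb => babcaccbccb => babaccbccb => babccbccb => babcbccb => babbccb => babbcb => babbb
  | ccbb
  | baaccbc => baccbc => bccbc => bcbc => bbc => bb
  | caaccbaacbb => caccbaacbb => cccbaacbb => cccbacbb => cccbcbb => cccbbb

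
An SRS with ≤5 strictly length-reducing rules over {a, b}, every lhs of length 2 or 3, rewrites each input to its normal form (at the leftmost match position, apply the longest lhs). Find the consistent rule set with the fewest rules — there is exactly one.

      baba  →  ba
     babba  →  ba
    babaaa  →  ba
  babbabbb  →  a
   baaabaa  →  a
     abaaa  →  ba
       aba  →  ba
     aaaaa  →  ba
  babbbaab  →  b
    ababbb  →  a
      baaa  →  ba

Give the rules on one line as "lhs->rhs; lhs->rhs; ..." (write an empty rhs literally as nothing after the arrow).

aa->b; ab->b; bb->a; bba->ba

  | baba => bba => ba
  | babba => bbba => aba => ba
  | babaaa => bbaaa => baaa => bba => ba
  | babbabbb => bbbabbb => ababbb => babbb => bbbb => abb => bb => a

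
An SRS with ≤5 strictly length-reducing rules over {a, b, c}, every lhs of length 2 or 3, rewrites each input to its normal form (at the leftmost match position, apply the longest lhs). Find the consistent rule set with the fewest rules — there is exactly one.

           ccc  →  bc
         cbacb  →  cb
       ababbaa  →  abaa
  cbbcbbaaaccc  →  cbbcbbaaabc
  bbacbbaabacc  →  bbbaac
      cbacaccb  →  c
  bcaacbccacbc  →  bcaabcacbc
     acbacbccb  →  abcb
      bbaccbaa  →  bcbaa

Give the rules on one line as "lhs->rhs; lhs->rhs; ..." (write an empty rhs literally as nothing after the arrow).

  | ccc => bc
  | cbacb => cb
  | ababbaa => abaa
  | cbbcbbaaaccc => cbbcbbaaabc

abb->; bac->; bcc->cc; cc->b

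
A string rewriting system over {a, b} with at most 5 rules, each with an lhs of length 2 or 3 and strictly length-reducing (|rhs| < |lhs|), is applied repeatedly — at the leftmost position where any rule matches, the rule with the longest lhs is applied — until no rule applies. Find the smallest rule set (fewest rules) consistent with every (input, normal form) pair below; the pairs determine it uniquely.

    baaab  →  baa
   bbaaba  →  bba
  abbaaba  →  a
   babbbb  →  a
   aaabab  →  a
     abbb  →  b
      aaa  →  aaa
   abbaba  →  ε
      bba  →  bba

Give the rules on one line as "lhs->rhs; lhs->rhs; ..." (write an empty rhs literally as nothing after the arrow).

ab->; aba->; abb->; bbb->a

  | baaab => baa
  | bbaaba => bba
  | abbaaba => aaba => a
  | babbbb => bbb => a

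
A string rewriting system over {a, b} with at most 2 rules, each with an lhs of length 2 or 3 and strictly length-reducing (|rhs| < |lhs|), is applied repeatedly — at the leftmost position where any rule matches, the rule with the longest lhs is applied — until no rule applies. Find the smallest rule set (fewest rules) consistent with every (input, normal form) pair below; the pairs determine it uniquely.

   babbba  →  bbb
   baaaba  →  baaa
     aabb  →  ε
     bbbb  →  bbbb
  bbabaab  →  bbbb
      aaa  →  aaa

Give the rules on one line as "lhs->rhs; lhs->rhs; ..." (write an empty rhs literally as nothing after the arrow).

ab->; bba->bb

  | babbba => bbba => bbb
  | baaaba => baaa
  | aabb => ab => ε
  | bbbb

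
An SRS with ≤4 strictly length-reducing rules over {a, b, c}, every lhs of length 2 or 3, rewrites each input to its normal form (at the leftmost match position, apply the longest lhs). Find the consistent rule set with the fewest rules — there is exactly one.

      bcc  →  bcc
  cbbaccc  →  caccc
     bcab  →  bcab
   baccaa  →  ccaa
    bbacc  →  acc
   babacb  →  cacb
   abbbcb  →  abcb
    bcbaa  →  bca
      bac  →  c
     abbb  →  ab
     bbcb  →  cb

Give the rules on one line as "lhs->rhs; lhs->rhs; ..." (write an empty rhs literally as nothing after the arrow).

ba->; bab->c; bb->

  | bcc
  | cbbaccc => caccc
  | bcab
  | baccaa => ccaa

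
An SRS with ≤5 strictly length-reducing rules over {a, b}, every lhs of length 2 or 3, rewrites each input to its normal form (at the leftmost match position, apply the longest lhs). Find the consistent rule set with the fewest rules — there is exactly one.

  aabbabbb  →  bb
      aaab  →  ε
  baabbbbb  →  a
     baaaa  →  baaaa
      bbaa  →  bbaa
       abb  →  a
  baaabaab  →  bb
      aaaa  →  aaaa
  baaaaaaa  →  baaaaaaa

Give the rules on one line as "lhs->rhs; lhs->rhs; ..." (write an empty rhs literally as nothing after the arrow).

  | aabbabbb => bbabbb => bbab => bb
  | aaab => ab => ε
  | baabbbbb => bbbbbb => abbbb => abb => a
  | baaaa

aab->b; ab->; abb->a; bbb->ab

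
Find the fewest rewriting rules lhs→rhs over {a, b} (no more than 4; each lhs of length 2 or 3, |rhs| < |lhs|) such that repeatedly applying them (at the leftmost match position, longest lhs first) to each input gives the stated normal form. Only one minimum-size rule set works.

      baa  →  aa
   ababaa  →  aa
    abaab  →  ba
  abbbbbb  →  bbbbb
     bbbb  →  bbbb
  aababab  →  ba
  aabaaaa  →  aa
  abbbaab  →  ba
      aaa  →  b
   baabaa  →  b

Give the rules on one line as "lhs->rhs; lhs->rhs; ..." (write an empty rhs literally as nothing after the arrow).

aaa->b; aab->ba; ab->; baa->aa

  | baa => aa
  | ababaa => abaa => aa
  | abaab => aab => ba
  | abbbbbb => bbbbb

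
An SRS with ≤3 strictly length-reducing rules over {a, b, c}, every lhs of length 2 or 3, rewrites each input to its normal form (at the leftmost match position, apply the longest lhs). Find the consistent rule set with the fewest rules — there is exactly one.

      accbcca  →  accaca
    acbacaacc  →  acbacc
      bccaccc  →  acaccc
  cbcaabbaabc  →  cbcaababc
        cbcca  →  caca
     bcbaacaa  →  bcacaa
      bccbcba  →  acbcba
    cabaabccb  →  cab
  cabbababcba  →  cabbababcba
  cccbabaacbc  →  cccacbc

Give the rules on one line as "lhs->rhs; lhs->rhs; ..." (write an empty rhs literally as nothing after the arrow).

aac->; baa->a; bcc->ac

  | accbcca => accaca
  | acbacaacc => acbacc
  | bccaccc => acaccc
  | cbcaabbaabc => cbcaababc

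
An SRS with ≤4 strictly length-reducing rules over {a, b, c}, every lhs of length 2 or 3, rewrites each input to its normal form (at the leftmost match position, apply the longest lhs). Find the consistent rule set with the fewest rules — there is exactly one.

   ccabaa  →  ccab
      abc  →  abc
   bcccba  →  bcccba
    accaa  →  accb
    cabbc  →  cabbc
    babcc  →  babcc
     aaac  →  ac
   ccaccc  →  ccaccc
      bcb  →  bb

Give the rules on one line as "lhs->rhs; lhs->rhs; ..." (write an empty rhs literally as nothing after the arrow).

  | ccabaa => ccab
  | abc
  | bcccba
  | accaa => accb

aa->; bcb->bb; caa->cb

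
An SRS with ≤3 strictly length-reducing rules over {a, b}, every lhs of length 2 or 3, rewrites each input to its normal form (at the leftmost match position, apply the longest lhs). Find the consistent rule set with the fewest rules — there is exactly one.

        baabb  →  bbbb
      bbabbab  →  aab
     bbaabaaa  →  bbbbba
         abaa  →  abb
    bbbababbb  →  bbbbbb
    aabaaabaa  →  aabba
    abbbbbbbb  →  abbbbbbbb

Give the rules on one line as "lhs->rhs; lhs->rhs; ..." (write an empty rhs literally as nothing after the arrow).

baa->bb; bab->a

  | baabb => bbbb
  | bbabbab => babab => aab
  | bbaabaaa => bbbbaaa => bbbbba
  | abaa => abb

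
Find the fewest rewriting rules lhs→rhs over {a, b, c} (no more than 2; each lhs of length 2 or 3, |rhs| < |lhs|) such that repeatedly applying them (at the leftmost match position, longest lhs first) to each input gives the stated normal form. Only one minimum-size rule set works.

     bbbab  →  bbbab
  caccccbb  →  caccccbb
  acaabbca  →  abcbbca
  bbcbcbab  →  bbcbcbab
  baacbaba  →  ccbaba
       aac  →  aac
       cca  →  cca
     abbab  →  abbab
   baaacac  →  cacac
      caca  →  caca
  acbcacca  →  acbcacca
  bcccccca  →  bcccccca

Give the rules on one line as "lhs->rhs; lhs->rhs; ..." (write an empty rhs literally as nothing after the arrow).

baa->c; caa->bc

  | bbbab
  | caccccbb
  | acaabbca => abcbbca
  | bbcbcbab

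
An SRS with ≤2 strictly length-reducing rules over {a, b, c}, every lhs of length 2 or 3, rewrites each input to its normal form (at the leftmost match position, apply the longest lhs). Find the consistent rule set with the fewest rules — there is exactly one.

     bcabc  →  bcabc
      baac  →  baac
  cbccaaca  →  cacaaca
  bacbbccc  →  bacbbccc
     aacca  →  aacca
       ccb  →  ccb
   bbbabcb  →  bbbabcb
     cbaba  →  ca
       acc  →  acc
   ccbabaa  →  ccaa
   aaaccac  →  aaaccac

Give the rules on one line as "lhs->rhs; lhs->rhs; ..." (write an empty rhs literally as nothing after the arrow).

aba->c; cbc->ca

  | bcabc
  | baac
  | cbccaaca => cacaaca
  | bacbbccc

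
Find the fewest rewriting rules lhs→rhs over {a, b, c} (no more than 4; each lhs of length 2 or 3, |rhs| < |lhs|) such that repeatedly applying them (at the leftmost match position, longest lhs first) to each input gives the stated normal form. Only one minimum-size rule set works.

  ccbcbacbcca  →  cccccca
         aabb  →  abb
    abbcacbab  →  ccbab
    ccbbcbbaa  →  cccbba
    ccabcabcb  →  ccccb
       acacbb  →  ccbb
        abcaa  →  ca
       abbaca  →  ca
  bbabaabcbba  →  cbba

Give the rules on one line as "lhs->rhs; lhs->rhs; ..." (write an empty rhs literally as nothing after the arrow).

aa->a; ac->c; bc->c

  | ccbcbacbcca => cccbacbcca => cccbcbcca => ccccbcca => cccccca
  | aabb => abb
  | abbcacbab => abcacbab => acacbab => cacbab => ccbab
  | ccbbcbbaa => ccbcbbaa => cccbbaa => cccbba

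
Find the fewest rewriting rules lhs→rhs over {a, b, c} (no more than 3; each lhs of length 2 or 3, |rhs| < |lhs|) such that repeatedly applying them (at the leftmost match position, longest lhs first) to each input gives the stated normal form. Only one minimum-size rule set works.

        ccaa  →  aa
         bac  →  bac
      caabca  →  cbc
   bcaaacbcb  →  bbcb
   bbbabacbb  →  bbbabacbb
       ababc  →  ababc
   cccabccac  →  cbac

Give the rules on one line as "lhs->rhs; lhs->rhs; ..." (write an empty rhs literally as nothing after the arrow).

ca->c; cc->

  | ccaa => aa
  | bac
  | caabca => cabca => cbca => cbc
  | bcaaacbcb => bcaacbcb => bcacbcb => bccbcb => bbcb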